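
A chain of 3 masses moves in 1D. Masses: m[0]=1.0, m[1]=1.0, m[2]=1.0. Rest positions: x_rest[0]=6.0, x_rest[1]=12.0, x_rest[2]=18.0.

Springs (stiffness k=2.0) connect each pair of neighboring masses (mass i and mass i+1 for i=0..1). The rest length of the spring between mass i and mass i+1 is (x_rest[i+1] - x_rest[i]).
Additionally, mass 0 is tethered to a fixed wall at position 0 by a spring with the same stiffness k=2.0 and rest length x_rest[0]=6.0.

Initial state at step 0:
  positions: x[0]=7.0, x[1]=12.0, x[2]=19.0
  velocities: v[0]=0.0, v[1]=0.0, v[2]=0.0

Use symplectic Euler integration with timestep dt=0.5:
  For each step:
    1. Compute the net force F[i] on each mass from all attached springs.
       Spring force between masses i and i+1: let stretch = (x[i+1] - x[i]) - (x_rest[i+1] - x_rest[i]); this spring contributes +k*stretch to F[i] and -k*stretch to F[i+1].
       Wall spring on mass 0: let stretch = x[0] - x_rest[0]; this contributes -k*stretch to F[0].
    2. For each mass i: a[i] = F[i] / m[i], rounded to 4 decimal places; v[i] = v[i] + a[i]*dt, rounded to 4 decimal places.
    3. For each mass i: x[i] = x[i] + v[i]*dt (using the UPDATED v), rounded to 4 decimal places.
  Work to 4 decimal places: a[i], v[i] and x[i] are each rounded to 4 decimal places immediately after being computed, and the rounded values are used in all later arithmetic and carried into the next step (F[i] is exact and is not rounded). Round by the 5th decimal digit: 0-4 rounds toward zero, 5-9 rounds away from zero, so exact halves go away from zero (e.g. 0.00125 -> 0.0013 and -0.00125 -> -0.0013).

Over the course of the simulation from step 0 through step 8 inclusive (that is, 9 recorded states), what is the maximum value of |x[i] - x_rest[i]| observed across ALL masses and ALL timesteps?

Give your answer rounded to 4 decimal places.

Answer: 1.2500

Derivation:
Step 0: x=[7.0000 12.0000 19.0000] v=[0.0000 0.0000 0.0000]
Step 1: x=[6.0000 13.0000 18.5000] v=[-2.0000 2.0000 -1.0000]
Step 2: x=[5.5000 13.2500 18.2500] v=[-1.0000 0.5000 -0.5000]
Step 3: x=[6.1250 12.1250 18.5000] v=[1.2500 -2.2500 0.5000]
Step 4: x=[6.6875 11.1875 18.5625] v=[1.1250 -1.8750 0.1250]
Step 5: x=[6.1563 11.6875 17.9375] v=[-1.0625 1.0000 -1.2500]
Step 6: x=[5.3125 12.5469 17.1875] v=[-1.6876 1.7188 -1.5000]
Step 7: x=[5.4297 12.1094 17.1172] v=[0.2343 -0.8750 -0.1406]
Step 8: x=[6.1719 10.8360 17.5430] v=[1.4843 -2.5469 0.8516]
Max displacement = 1.2500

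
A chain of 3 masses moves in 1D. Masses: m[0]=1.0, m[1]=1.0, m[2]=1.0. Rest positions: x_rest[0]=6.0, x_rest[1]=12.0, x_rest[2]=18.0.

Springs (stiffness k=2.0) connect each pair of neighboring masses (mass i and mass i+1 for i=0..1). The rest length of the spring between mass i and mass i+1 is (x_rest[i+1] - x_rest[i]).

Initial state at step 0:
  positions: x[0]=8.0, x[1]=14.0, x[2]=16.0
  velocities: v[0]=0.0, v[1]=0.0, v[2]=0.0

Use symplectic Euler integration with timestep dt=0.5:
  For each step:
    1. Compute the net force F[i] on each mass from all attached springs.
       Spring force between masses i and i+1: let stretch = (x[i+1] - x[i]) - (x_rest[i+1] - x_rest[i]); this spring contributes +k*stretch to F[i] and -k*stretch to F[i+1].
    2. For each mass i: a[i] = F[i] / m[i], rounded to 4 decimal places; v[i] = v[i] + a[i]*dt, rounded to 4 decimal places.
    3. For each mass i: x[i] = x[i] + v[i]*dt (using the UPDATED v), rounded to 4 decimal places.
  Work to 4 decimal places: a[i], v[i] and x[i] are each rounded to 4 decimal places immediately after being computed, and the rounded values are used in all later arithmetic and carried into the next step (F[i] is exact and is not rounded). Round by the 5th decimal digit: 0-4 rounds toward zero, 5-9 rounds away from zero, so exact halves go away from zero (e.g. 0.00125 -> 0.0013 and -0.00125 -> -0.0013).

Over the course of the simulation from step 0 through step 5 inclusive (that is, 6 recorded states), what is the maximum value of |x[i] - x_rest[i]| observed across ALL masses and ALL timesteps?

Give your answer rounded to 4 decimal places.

Step 0: x=[8.0000 14.0000 16.0000] v=[0.0000 0.0000 0.0000]
Step 1: x=[8.0000 12.0000 18.0000] v=[0.0000 -4.0000 4.0000]
Step 2: x=[7.0000 11.0000 20.0000] v=[-2.0000 -2.0000 4.0000]
Step 3: x=[5.0000 12.5000 20.5000] v=[-4.0000 3.0000 1.0000]
Step 4: x=[3.7500 14.2500 20.0000] v=[-2.5000 3.5000 -1.0000]
Step 5: x=[4.7500 13.6250 19.6250] v=[2.0000 -1.2500 -0.7500]
Max displacement = 2.5000

Answer: 2.5000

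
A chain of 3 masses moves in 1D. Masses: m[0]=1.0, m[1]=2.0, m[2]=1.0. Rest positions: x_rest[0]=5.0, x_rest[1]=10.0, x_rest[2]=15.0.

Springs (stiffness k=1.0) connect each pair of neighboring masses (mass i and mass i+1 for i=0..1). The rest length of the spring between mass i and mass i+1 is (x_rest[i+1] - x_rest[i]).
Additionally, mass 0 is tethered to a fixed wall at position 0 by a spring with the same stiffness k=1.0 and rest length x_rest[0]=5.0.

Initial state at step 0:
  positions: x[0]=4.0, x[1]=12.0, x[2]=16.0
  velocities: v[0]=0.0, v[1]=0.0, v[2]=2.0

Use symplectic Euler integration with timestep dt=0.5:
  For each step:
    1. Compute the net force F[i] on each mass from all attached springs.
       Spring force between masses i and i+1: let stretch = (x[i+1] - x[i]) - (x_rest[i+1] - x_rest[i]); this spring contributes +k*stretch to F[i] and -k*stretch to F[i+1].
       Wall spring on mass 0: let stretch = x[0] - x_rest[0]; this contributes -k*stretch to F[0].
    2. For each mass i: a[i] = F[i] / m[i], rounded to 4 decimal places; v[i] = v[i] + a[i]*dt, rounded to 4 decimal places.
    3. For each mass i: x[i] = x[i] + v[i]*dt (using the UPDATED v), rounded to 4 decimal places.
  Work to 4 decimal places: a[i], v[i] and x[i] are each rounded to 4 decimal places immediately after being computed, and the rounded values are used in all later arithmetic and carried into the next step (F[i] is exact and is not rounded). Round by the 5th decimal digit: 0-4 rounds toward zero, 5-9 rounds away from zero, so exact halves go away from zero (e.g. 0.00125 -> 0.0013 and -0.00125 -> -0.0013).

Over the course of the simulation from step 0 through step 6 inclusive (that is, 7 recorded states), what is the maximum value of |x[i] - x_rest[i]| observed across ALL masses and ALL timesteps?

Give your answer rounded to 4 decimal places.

Step 0: x=[4.0000 12.0000 16.0000] v=[0.0000 0.0000 2.0000]
Step 1: x=[5.0000 11.5000 17.2500] v=[2.0000 -1.0000 2.5000]
Step 2: x=[6.3750 10.9063 18.3125] v=[2.7500 -1.1875 2.1250]
Step 3: x=[7.2891 10.6719 18.7735] v=[1.8282 -0.4688 0.9219]
Step 4: x=[7.2266 11.0274 18.4591] v=[-0.1250 0.7109 -0.6289]
Step 5: x=[6.3077 11.8368 17.5367] v=[-1.8379 1.6187 -1.8448]
Step 6: x=[5.1941 12.6675 16.4393] v=[-2.2272 1.6614 -2.1948]
Max displacement = 3.7735

Answer: 3.7735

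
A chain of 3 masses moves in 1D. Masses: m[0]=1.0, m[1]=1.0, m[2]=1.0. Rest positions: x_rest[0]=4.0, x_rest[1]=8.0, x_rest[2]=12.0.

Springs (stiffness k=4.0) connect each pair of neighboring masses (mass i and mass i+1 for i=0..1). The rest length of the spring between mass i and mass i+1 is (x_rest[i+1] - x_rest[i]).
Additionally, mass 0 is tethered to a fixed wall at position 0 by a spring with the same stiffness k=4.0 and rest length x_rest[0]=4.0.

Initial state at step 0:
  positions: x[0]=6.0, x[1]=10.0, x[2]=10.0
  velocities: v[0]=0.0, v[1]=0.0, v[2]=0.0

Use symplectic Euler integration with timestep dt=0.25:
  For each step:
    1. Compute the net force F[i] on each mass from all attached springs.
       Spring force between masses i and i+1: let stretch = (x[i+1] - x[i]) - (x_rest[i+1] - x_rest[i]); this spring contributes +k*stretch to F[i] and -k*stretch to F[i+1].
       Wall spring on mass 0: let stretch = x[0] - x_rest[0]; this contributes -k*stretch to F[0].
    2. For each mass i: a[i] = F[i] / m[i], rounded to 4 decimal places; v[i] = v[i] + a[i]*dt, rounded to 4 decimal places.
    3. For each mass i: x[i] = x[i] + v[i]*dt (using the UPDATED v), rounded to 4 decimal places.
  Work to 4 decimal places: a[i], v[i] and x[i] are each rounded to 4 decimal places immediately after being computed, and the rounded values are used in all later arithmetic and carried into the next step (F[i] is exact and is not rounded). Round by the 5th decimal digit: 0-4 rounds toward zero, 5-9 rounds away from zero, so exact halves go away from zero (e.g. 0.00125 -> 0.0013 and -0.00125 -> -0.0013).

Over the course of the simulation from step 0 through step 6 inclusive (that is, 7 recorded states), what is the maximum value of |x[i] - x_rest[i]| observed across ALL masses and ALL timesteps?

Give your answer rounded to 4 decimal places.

Answer: 2.6367

Derivation:
Step 0: x=[6.0000 10.0000 10.0000] v=[0.0000 0.0000 0.0000]
Step 1: x=[5.5000 9.0000 11.0000] v=[-2.0000 -4.0000 4.0000]
Step 2: x=[4.5000 7.6250 12.5000] v=[-4.0000 -5.5000 6.0000]
Step 3: x=[3.1563 6.6875 13.7813] v=[-5.3750 -3.7500 5.1250]
Step 4: x=[1.9063 6.6407 14.2891] v=[-5.0001 -0.1874 2.0312]
Step 5: x=[1.3633 7.3224 13.8848] v=[-2.1720 2.7266 -1.6172]
Step 6: x=[1.9693 8.1549 12.8399] v=[2.4238 3.3299 -4.1796]
Max displacement = 2.6367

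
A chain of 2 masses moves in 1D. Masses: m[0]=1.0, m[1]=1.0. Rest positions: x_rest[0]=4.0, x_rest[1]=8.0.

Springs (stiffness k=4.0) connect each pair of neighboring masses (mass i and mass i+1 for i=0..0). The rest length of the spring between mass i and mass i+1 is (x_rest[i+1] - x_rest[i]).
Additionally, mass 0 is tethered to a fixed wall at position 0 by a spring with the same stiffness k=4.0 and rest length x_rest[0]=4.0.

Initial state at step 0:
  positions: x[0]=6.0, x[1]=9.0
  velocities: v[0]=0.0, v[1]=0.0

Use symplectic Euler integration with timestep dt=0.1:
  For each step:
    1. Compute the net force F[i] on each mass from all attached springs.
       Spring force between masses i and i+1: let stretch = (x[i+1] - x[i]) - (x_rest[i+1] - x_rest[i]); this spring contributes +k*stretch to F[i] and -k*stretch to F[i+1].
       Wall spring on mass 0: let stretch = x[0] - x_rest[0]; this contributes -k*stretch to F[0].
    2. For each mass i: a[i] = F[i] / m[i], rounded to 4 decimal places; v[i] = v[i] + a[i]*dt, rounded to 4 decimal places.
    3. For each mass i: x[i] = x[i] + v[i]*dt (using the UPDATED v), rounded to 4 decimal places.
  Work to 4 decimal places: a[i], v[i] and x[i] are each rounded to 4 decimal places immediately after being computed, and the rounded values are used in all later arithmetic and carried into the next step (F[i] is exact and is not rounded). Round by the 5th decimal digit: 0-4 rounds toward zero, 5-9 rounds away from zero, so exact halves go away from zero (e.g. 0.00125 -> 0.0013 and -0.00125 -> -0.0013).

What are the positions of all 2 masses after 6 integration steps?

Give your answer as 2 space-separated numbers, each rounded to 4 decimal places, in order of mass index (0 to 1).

Answer: 4.1726 9.4479

Derivation:
Step 0: x=[6.0000 9.0000] v=[0.0000 0.0000]
Step 1: x=[5.8800 9.0400] v=[-1.2000 0.4000]
Step 2: x=[5.6512 9.1136] v=[-2.2880 0.7360]
Step 3: x=[5.3349 9.2087] v=[-3.1635 0.9510]
Step 4: x=[4.9601 9.3089] v=[-3.7479 1.0015]
Step 5: x=[4.5609 9.3951] v=[-3.9924 0.8620]
Step 6: x=[4.1726 9.4479] v=[-3.8831 0.5283]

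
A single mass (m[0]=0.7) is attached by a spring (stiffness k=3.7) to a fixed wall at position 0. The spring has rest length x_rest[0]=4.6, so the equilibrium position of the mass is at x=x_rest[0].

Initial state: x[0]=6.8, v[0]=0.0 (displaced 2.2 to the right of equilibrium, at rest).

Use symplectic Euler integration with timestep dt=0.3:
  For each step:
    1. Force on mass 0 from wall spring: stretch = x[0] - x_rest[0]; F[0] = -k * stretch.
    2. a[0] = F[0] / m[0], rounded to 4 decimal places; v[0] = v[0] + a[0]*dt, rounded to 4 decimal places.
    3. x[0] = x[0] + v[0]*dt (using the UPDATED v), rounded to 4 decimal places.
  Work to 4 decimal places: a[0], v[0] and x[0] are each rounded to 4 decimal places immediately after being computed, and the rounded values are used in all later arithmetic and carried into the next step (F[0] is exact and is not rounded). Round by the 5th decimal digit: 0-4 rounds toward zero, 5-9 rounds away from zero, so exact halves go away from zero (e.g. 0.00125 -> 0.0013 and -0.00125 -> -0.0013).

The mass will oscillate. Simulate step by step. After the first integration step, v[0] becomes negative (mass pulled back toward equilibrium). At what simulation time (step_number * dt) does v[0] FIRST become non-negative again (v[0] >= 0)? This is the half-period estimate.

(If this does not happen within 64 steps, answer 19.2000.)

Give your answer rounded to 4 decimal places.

Answer: 1.5000

Derivation:
Step 0: x=[6.8000] v=[0.0000]
Step 1: x=[5.7534] v=[-3.4886]
Step 2: x=[4.1581] v=[-5.3176]
Step 3: x=[2.7730] v=[-4.6169]
Step 4: x=[2.2571] v=[-1.7198]
Step 5: x=[2.8557] v=[1.9954]
First v>=0 after going negative at step 5, time=1.5000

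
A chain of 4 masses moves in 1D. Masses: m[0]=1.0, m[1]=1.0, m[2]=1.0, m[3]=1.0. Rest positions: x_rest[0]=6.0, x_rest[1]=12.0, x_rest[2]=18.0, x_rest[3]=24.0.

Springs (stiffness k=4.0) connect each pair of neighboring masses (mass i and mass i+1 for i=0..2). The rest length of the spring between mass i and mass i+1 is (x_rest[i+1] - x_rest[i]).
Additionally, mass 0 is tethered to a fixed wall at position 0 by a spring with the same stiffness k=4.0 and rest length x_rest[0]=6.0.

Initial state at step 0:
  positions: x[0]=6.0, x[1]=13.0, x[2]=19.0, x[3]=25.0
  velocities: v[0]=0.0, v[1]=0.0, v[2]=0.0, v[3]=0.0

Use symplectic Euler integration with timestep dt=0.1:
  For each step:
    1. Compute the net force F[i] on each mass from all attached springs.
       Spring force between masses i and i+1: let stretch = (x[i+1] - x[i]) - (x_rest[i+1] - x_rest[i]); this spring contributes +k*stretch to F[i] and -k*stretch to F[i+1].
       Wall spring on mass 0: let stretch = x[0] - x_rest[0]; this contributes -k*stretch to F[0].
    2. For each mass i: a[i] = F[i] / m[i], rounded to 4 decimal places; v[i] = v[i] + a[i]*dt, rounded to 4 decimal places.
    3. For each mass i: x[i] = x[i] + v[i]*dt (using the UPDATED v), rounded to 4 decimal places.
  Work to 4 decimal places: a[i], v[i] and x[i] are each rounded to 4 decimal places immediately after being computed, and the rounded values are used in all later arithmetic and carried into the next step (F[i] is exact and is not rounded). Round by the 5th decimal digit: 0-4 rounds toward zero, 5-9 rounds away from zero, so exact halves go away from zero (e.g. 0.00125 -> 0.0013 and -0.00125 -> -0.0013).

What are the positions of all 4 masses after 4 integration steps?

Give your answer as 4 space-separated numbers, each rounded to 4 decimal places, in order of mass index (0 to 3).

Answer: 6.3320 12.6676 18.9782 24.9995

Derivation:
Step 0: x=[6.0000 13.0000 19.0000 25.0000] v=[0.0000 0.0000 0.0000 0.0000]
Step 1: x=[6.0400 12.9600 19.0000 25.0000] v=[0.4000 -0.4000 0.0000 0.0000]
Step 2: x=[6.1152 12.8848 18.9984 25.0000] v=[0.7520 -0.7520 -0.0160 0.0000]
Step 3: x=[6.2166 12.7834 18.9923 24.9999] v=[1.0138 -1.0144 -0.0608 -0.0006]
Step 4: x=[6.3320 12.6676 18.9782 24.9995] v=[1.1539 -1.1576 -0.1413 -0.0036]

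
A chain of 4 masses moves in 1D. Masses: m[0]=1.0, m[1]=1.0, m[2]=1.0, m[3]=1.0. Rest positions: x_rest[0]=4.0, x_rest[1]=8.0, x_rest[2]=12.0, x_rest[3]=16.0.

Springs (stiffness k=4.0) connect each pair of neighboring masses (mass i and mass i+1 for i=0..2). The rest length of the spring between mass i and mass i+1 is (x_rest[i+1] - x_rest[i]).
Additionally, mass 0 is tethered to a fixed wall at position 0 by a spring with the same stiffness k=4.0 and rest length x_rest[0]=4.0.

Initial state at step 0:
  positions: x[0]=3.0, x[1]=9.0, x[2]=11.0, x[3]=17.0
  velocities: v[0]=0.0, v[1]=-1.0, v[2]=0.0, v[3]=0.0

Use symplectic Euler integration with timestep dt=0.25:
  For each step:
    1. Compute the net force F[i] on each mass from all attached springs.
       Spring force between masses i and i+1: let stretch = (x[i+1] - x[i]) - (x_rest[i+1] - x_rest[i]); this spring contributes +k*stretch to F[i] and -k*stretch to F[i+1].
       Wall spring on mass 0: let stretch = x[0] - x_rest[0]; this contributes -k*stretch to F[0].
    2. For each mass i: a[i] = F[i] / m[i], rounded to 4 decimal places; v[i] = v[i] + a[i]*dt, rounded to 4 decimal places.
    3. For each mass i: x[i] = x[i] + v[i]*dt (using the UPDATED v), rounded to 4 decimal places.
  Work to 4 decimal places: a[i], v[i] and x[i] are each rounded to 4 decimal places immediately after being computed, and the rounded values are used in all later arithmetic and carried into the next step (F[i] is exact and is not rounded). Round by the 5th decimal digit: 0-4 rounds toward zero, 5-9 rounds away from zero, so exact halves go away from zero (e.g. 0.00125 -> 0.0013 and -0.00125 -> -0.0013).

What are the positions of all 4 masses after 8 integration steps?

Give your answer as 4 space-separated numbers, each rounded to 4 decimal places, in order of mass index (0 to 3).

Step 0: x=[3.0000 9.0000 11.0000 17.0000] v=[0.0000 -1.0000 0.0000 0.0000]
Step 1: x=[3.7500 7.7500 12.0000 16.5000] v=[3.0000 -5.0000 4.0000 -2.0000]
Step 2: x=[4.5625 6.5625 13.0625 15.8750] v=[3.2500 -4.7500 4.2500 -2.5000]
Step 3: x=[4.7344 6.5000 13.2031 15.5469] v=[0.6875 -0.2500 0.5625 -1.3125]
Step 4: x=[4.1641 7.6719 12.2539 15.6328] v=[-2.2813 4.6875 -3.7968 0.3437]
Step 5: x=[3.4297 9.1123 11.0039 15.8740] v=[-2.9376 5.7617 -4.9999 0.9648]
Step 6: x=[3.2585 9.6050 10.4986 15.8977] v=[-0.6847 1.9707 -2.0214 0.0947]
Step 7: x=[3.8593 8.7345 11.1196 15.5716] v=[2.4033 -3.4822 2.4841 -1.3044]
Step 8: x=[4.7141 7.2414 12.2574 15.1325] v=[3.4192 -5.9723 4.5510 -1.7564]

Answer: 4.7141 7.2414 12.2574 15.1325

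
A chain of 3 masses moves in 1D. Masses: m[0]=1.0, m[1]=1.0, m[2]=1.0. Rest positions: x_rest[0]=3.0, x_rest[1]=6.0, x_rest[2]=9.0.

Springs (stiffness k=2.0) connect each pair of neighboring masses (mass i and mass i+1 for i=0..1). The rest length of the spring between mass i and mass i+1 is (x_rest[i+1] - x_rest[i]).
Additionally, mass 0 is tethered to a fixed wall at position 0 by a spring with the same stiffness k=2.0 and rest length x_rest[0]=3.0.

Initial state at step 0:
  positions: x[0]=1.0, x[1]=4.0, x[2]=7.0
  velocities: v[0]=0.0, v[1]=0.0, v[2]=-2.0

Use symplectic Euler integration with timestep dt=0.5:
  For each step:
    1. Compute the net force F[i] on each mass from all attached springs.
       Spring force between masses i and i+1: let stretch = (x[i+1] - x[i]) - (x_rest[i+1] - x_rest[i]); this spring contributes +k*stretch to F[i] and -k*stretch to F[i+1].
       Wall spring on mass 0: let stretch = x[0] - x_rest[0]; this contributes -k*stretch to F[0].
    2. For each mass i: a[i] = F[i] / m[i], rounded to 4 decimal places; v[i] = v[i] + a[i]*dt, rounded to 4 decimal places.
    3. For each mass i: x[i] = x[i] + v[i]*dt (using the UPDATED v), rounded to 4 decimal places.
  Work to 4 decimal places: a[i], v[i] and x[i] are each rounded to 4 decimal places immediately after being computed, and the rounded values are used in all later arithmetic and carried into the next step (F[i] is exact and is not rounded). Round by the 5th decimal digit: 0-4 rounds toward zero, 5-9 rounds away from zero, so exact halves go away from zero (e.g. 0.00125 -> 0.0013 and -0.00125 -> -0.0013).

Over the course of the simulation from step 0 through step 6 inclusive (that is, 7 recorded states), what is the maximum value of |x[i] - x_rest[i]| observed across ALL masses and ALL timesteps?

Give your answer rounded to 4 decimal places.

Step 0: x=[1.0000 4.0000 7.0000] v=[0.0000 0.0000 -2.0000]
Step 1: x=[2.0000 4.0000 6.0000] v=[2.0000 0.0000 -2.0000]
Step 2: x=[3.0000 4.0000 5.5000] v=[2.0000 0.0000 -1.0000]
Step 3: x=[3.0000 4.2500 5.7500] v=[0.0000 0.5000 0.5000]
Step 4: x=[2.1250 4.6250 6.7500] v=[-1.7500 0.7500 2.0000]
Step 5: x=[1.4375 4.8125 8.1875] v=[-1.3750 0.3750 2.8750]
Step 6: x=[1.7188 5.0000 9.4375] v=[0.5625 0.3750 2.5000]
Max displacement = 3.5000

Answer: 3.5000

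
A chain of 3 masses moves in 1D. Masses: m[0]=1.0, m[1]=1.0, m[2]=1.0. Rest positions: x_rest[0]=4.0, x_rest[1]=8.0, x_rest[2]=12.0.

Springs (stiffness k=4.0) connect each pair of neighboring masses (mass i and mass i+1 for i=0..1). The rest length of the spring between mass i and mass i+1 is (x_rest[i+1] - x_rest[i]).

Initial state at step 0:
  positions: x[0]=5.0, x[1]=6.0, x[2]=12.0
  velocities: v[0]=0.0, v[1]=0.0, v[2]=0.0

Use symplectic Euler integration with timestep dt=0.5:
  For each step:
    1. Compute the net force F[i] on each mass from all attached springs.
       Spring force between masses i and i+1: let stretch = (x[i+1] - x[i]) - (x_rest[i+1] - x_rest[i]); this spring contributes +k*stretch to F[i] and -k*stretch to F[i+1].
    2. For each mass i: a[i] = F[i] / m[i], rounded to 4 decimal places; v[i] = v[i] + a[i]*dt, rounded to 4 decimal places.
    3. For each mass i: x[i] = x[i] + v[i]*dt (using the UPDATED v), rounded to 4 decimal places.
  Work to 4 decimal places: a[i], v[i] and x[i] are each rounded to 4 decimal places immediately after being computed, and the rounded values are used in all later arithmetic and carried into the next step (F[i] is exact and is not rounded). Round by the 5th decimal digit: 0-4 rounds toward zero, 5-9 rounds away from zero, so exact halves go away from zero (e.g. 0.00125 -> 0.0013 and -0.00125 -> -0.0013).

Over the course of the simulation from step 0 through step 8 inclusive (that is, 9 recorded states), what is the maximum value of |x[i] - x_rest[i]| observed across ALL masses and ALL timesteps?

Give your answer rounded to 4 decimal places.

Step 0: x=[5.0000 6.0000 12.0000] v=[0.0000 0.0000 0.0000]
Step 1: x=[2.0000 11.0000 10.0000] v=[-6.0000 10.0000 -4.0000]
Step 2: x=[4.0000 6.0000 13.0000] v=[4.0000 -10.0000 6.0000]
Step 3: x=[4.0000 6.0000 13.0000] v=[0.0000 0.0000 0.0000]
Step 4: x=[2.0000 11.0000 10.0000] v=[-4.0000 10.0000 -6.0000]
Step 5: x=[5.0000 6.0000 12.0000] v=[6.0000 -10.0000 4.0000]
Step 6: x=[5.0000 6.0000 12.0000] v=[0.0000 0.0000 0.0000]
Step 7: x=[2.0000 11.0000 10.0000] v=[-6.0000 10.0000 -4.0000]
Step 8: x=[4.0000 6.0000 13.0000] v=[4.0000 -10.0000 6.0000]
Max displacement = 3.0000

Answer: 3.0000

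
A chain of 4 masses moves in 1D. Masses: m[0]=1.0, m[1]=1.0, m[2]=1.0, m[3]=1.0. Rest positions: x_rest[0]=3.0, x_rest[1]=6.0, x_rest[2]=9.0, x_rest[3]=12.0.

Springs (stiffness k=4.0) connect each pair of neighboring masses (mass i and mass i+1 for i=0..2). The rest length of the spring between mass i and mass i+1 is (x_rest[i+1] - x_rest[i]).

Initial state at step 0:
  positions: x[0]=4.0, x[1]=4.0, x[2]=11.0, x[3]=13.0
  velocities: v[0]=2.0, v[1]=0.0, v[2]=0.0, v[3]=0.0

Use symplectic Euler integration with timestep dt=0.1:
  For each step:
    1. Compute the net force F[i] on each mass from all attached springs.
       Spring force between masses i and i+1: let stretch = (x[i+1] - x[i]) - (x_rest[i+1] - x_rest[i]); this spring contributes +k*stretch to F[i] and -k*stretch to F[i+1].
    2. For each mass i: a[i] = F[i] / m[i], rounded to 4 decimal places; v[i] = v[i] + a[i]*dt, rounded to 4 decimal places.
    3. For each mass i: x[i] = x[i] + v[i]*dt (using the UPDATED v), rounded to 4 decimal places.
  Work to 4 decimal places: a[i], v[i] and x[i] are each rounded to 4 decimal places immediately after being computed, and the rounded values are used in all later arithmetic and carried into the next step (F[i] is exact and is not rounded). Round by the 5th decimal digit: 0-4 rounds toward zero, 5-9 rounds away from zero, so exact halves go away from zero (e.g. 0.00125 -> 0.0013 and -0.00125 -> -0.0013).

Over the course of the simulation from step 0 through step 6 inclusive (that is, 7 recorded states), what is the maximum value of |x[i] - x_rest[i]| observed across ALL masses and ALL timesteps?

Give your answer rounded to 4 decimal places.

Step 0: x=[4.0000 4.0000 11.0000 13.0000] v=[2.0000 0.0000 0.0000 0.0000]
Step 1: x=[4.0800 4.2800 10.8000 13.0400] v=[0.8000 2.8000 -2.0000 0.4000]
Step 2: x=[4.0480 4.8128 10.4288 13.1104] v=[-0.3200 5.3280 -3.7120 0.7040]
Step 3: x=[3.9266 5.5397 9.9402 13.1935] v=[-1.2141 7.2685 -4.8858 0.8314]
Step 4: x=[3.7497 6.3781 9.4057 13.2665] v=[-1.7689 8.3835 -5.3447 0.7301]
Step 5: x=[3.5580 7.2324 8.9046 13.3051] v=[-1.9175 8.5432 -5.0114 0.3858]
Step 6: x=[3.3932 8.0066 8.5126 13.2877] v=[-1.6477 7.7423 -3.9201 -0.1744]
Max displacement = 2.0066

Answer: 2.0066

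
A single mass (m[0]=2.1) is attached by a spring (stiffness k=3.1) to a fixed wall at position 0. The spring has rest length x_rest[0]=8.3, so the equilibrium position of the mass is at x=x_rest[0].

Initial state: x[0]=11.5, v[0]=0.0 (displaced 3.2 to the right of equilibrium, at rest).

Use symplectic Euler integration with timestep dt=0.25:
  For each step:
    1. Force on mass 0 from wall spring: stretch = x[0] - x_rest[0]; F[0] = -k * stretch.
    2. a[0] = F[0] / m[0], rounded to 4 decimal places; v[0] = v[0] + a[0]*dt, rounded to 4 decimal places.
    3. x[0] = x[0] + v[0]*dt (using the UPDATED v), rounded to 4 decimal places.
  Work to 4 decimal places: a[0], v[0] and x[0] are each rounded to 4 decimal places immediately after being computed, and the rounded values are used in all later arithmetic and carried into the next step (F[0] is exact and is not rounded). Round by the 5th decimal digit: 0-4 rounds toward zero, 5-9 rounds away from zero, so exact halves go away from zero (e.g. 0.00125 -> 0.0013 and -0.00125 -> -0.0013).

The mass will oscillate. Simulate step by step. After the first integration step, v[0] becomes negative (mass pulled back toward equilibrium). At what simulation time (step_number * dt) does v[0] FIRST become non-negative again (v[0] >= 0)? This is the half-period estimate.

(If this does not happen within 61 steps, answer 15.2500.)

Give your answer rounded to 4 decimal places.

Answer: 2.7500

Derivation:
Step 0: x=[11.5000] v=[0.0000]
Step 1: x=[11.2048] v=[-1.1810]
Step 2: x=[10.6416] v=[-2.2530]
Step 3: x=[9.8623] v=[-3.1172]
Step 4: x=[8.9389] v=[-3.6938]
Step 5: x=[7.9565] v=[-3.9296]
Step 6: x=[7.0058] v=[-3.8028]
Step 7: x=[6.1745] v=[-3.3252]
Step 8: x=[5.5393] v=[-2.5408]
Step 9: x=[5.1588] v=[-1.5220]
Step 10: x=[5.0681] v=[-0.3628]
Step 11: x=[5.2756] v=[0.8299]
First v>=0 after going negative at step 11, time=2.7500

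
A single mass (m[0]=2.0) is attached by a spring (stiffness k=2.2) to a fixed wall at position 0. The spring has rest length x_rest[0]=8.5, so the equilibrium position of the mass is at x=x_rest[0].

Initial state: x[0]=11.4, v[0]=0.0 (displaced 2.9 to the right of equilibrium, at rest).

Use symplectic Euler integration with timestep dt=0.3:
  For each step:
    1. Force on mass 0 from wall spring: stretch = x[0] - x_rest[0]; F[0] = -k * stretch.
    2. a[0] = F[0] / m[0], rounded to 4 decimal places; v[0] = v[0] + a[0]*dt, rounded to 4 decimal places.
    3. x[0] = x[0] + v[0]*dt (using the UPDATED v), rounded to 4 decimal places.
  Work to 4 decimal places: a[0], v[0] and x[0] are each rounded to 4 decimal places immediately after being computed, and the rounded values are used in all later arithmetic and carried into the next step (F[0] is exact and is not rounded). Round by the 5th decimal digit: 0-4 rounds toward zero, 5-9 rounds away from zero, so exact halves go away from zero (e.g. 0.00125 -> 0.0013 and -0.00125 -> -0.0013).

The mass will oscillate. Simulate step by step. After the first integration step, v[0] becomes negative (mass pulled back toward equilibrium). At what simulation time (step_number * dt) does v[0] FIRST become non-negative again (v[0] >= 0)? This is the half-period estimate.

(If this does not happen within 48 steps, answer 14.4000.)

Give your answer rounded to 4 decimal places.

Step 0: x=[11.4000] v=[0.0000]
Step 1: x=[11.1129] v=[-0.9570]
Step 2: x=[10.5671] v=[-1.8193]
Step 3: x=[9.8167] v=[-2.5014]
Step 4: x=[8.9359] v=[-2.9359]
Step 5: x=[8.0120] v=[-3.0798]
Step 6: x=[7.1364] v=[-2.9188]
Step 7: x=[6.3958] v=[-2.4688]
Step 8: x=[5.8635] v=[-1.7744]
Step 9: x=[5.5922] v=[-0.9043]
Step 10: x=[5.6088] v=[0.0553]
First v>=0 after going negative at step 10, time=3.0000

Answer: 3.0000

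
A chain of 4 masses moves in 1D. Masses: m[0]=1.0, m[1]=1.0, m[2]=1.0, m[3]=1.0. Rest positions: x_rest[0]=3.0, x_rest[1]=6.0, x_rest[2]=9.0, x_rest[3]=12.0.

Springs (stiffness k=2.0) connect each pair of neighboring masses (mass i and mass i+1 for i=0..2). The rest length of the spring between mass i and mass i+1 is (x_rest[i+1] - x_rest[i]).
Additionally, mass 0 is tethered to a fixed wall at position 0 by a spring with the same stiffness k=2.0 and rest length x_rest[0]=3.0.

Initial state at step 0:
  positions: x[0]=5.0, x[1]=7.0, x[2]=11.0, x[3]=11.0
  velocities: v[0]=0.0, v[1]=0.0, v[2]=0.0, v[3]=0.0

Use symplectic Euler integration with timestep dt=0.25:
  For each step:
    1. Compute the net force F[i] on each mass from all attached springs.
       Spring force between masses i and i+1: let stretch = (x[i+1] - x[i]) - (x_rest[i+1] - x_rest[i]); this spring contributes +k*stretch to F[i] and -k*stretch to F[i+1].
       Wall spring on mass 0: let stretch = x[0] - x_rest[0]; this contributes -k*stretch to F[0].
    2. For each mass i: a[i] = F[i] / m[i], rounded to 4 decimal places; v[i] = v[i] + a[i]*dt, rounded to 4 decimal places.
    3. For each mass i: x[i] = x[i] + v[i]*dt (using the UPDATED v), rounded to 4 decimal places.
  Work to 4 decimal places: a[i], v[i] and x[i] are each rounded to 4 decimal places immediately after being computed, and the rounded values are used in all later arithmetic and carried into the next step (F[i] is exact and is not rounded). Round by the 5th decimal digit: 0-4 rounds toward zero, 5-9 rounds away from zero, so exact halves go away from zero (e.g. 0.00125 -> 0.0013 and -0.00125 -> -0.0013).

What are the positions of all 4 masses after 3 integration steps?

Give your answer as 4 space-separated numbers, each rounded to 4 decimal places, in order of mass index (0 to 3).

Step 0: x=[5.0000 7.0000 11.0000 11.0000] v=[0.0000 0.0000 0.0000 0.0000]
Step 1: x=[4.6250 7.2500 10.5000 11.3750] v=[-1.5000 1.0000 -2.0000 1.5000]
Step 2: x=[4.0000 7.5781 9.7031 12.0156] v=[-2.5000 1.3125 -3.1875 2.5625]
Step 3: x=[3.3223 7.7246 8.9297 12.7422] v=[-2.7110 0.5860 -3.0938 2.9063]

Answer: 3.3223 7.7246 8.9297 12.7422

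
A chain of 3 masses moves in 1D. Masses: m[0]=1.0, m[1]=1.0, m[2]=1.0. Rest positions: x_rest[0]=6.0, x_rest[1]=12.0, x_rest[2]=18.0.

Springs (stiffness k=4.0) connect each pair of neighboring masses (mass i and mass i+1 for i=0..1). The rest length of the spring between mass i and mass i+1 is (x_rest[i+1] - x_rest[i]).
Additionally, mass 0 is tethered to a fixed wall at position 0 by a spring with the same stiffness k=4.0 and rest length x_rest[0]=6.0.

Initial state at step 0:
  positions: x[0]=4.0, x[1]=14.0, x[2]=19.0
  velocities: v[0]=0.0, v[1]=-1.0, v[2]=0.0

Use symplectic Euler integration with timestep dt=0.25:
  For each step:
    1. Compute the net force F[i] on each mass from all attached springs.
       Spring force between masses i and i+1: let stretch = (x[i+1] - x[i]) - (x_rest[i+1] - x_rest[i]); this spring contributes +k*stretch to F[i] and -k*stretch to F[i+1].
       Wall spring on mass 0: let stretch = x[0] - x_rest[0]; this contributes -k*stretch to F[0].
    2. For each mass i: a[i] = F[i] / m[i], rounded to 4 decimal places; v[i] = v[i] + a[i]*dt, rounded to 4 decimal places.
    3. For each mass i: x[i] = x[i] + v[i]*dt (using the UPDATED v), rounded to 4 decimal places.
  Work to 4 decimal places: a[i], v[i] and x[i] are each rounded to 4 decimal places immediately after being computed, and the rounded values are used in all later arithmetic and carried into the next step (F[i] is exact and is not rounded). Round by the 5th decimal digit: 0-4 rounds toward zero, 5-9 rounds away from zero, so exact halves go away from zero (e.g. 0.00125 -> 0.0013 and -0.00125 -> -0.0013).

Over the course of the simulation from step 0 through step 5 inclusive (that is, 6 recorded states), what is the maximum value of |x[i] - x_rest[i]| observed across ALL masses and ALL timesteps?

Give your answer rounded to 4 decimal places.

Answer: 2.2969

Derivation:
Step 0: x=[4.0000 14.0000 19.0000] v=[0.0000 -1.0000 0.0000]
Step 1: x=[5.5000 12.5000 19.2500] v=[6.0000 -6.0000 1.0000]
Step 2: x=[7.3750 10.9375 19.3125] v=[7.5000 -6.2500 0.2500]
Step 3: x=[8.2969 10.5781 18.7813] v=[3.6875 -1.4375 -2.1250]
Step 4: x=[7.7149 11.6992 17.6993] v=[-2.3282 4.4845 -4.3282]
Step 5: x=[6.2002 13.3243 16.6172] v=[-6.0588 6.5003 -4.3283]
Max displacement = 2.2969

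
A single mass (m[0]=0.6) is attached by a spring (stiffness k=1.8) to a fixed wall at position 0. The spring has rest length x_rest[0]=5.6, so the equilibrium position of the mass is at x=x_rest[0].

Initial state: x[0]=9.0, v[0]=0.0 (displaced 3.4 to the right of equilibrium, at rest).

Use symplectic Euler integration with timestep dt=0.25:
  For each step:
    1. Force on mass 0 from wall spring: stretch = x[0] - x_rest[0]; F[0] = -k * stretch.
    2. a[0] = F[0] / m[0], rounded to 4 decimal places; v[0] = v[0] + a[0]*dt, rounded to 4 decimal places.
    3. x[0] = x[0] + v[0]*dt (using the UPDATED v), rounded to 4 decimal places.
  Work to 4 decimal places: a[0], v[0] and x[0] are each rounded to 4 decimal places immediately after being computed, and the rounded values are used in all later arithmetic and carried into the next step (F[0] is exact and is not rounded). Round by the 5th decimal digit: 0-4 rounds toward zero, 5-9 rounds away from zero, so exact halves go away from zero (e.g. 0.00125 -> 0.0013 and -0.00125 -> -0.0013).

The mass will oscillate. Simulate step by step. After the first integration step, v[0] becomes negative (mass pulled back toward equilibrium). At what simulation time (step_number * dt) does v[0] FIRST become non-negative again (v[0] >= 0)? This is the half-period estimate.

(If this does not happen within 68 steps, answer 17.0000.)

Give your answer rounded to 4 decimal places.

Answer: 2.0000

Derivation:
Step 0: x=[9.0000] v=[0.0000]
Step 1: x=[8.3625] v=[-2.5500]
Step 2: x=[7.2070] v=[-4.6219]
Step 3: x=[5.7502] v=[-5.8272]
Step 4: x=[4.2652] v=[-5.9399]
Step 5: x=[3.0305] v=[-4.9388]
Step 6: x=[2.2776] v=[-3.0117]
Step 7: x=[2.1476] v=[-0.5199]
Step 8: x=[2.6650] v=[2.0694]
First v>=0 after going negative at step 8, time=2.0000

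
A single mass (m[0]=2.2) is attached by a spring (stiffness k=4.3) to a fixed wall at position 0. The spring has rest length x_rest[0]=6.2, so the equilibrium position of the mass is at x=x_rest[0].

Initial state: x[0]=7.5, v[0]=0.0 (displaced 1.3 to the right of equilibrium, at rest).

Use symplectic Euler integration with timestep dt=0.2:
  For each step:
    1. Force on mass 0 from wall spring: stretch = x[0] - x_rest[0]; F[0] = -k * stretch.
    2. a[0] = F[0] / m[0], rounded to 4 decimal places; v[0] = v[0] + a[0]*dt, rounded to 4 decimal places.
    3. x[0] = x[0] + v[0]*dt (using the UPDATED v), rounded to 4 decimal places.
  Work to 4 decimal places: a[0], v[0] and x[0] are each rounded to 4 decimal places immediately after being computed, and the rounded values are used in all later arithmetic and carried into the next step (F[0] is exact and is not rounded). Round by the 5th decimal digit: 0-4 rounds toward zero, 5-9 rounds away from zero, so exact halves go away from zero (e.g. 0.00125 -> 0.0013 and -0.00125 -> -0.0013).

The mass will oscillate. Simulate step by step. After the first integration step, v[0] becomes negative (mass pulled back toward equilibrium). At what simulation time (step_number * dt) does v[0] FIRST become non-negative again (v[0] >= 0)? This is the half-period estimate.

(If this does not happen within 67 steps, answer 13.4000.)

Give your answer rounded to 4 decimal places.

Step 0: x=[7.5000] v=[0.0000]
Step 1: x=[7.3984] v=[-0.5082]
Step 2: x=[7.2031] v=[-0.9767]
Step 3: x=[6.9293] v=[-1.3688]
Step 4: x=[6.5985] v=[-1.6539]
Step 5: x=[6.2366] v=[-1.8097]
Step 6: x=[5.8718] v=[-1.8240]
Step 7: x=[5.5327] v=[-1.6957]
Step 8: x=[5.2457] v=[-1.4348]
Step 9: x=[5.0333] v=[-1.0618]
Step 10: x=[4.9122] v=[-0.6057]
Step 11: x=[4.8917] v=[-0.1023]
Step 12: x=[4.9735] v=[0.4091]
First v>=0 after going negative at step 12, time=2.4000

Answer: 2.4000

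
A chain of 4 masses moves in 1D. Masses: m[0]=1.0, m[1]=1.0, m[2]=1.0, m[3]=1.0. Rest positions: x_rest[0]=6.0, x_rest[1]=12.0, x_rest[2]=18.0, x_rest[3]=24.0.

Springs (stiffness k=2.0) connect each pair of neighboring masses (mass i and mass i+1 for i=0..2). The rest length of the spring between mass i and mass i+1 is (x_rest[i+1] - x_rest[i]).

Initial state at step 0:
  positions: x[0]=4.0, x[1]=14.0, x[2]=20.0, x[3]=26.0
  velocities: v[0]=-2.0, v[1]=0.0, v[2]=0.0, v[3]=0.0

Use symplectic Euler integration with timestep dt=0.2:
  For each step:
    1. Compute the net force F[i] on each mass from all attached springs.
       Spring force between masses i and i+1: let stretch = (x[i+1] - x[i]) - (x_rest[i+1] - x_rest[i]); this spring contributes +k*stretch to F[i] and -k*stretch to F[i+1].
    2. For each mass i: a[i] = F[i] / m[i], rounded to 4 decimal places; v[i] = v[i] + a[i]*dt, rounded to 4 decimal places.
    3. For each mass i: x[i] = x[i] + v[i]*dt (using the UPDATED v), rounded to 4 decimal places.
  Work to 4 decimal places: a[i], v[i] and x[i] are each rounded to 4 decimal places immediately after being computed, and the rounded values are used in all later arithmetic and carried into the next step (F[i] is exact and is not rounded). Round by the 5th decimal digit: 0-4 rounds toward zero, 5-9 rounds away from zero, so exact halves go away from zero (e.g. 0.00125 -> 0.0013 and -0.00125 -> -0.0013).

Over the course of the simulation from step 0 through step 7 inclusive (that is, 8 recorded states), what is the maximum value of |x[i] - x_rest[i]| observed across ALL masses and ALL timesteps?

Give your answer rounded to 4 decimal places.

Step 0: x=[4.0000 14.0000 20.0000 26.0000] v=[-2.0000 0.0000 0.0000 0.0000]
Step 1: x=[3.9200 13.6800 20.0000 26.0000] v=[-0.4000 -1.6000 0.0000 0.0000]
Step 2: x=[4.1408 13.0848 19.9744 26.0000] v=[1.1040 -2.9760 -0.1280 0.0000]
Step 3: x=[4.5971 12.3252 19.8797 25.9980] v=[2.2816 -3.7978 -0.4736 -0.0102]
Step 4: x=[5.1917 11.5518 19.6701 25.9865] v=[2.9728 -3.8672 -1.0481 -0.0575]
Step 5: x=[5.8151 10.9190 19.3163 25.9497] v=[3.1168 -3.1639 -1.7689 -0.1841]
Step 6: x=[6.3668 10.5497 18.8214 25.8622] v=[2.7584 -1.8465 -2.4745 -0.4375]
Step 7: x=[6.7731 10.5075 18.2280 25.6914] v=[2.0316 -0.2110 -2.9669 -0.8538]
Max displacement = 2.0800

Answer: 2.0800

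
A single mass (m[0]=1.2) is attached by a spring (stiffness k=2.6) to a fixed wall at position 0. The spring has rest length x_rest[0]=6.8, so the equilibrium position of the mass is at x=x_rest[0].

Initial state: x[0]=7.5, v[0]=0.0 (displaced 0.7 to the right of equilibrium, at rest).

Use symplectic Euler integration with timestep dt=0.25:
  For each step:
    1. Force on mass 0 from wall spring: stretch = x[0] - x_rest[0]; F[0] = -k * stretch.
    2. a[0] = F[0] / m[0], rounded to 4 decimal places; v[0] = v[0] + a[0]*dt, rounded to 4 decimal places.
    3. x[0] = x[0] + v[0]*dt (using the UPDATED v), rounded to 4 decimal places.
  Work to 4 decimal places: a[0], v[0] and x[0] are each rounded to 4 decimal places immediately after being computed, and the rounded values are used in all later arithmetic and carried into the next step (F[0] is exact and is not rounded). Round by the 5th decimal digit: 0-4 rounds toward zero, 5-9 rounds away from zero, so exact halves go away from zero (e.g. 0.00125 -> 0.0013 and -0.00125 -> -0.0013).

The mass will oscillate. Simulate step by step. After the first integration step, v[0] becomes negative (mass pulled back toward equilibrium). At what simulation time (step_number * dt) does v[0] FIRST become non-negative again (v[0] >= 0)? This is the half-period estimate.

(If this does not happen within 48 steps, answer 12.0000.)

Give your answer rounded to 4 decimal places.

Answer: 2.2500

Derivation:
Step 0: x=[7.5000] v=[0.0000]
Step 1: x=[7.4052] v=[-0.3792]
Step 2: x=[7.2285] v=[-0.7070]
Step 3: x=[6.9937] v=[-0.9391]
Step 4: x=[6.7327] v=[-1.0440]
Step 5: x=[6.4808] v=[-1.0076]
Step 6: x=[6.2721] v=[-0.8347]
Step 7: x=[6.1349] v=[-0.5488]
Step 8: x=[6.0878] v=[-0.1885]
Step 9: x=[6.1371] v=[0.1973]
First v>=0 after going negative at step 9, time=2.2500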